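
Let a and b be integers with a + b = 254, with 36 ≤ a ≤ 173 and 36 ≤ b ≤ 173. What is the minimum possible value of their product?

14013

Since a + b is fixed, pushing one of them to its bound minimizes the product.
The extreme feasible split is a = 81, b = 173, giving ab = 14013.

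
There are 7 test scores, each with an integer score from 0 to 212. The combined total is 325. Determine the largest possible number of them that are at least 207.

1

With k values at 207 or above and the rest at least 0, the sum is at least 0 + 207k.
Since the sum is 325, we need 207k ≤ 325, i.e. k ≤ 1.
k = 1 is achieved by 1 value at 207 and 6 at 0, total 207; add 118 to one value (staying below 207) to reach 325.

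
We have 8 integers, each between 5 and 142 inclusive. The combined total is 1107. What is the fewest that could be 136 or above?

Suppose at most 8 − j of them reach 136; then j values are ≤ 135 and the rest ≤ 142.
The total is then ≤ 135·j + 142·(8 − j) = 1136 − 7j. For this to be ≥ 1107 we need j ≤ 4, so at least 8 − 4 = 4 must reach 136.
Exactly 4 works: 4 values at 142 and 4 at 135 total 1108; lower one of the high values by 1 (still ≥ 136) to hit 1107.

4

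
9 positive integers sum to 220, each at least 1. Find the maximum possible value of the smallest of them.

The average is 220/9 < 25, so some value is ≤ 24.
Equality holds with 5 values of 24 and 4 values of 25.

24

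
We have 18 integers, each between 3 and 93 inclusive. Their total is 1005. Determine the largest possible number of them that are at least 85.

11

Suppose k of them are at least 85. Those contribute at least 85 each and the other 18 − k at least 3 each.
So the total is at least 85k + 3(18 − k) = 54 + 82k. This must be ≤ 1005, giving k ≤ 11.
k = 11 is achieved by 11 values at 85 and 7 at 3, total 956; add 49 to one value (staying below 85) to reach 1005.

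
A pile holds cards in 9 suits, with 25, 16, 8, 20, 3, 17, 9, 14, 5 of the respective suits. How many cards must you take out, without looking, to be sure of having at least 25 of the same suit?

In the worst case you take as many as possible of each suit without reaching 25: 24 + 16 + 8 + 20 + 3 + 17 + 9 + 14 + 5 = 116.
The next one must give 25 of some suit, so 116 + 1 = 117.

117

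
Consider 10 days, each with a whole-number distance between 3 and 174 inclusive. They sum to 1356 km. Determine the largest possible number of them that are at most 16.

Suppose k of them are at most 16. Those contribute at most 16 each and the rest at most 174 each.
So the total is at most 16k + 174(10 − k) = 1740 − 158k. This must still be ≥ 1356, so k ≤ 2.
k = 2 is achieved by 2 values at 16 and 8 at 174, total 1424; lower one of the 174's by 68 (still > 16) to reach 1356.

2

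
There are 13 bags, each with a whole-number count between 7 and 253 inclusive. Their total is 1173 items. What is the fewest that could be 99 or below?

Let j be the number exceeding 99. Then the total is ≥ 100·j + 7·(13 − j) = 91 + 93j.
So 93j ≤ 1082 and j ≤ 11; hence at least 13 − 11 = 2 are ≤ 99.
Exactly 2 works: 2 values at 7 and 11 at 100 total 1114; raise one of the low values by 59 (still ≤ 99) to hit 1173.

2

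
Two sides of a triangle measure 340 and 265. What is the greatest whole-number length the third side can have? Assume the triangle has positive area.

The third side must be less than 340 + 265 = 605.
The largest integer below 605 is 604.

604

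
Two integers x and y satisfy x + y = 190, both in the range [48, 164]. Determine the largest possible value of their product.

9025

For a fixed sum, the product xy is largest when x and y are as close as possible.
Taking x = 95 and y = 95 (both in [48, 164]) gives xy = 9025.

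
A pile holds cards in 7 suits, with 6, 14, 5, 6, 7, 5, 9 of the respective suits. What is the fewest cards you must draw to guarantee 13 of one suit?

51

In the worst case you take as many as possible of each suit without reaching 13: 6 + 12 + 5 + 6 + 7 + 5 + 9 = 50.
The next one must give 13 of some suit, so 50 + 1 = 51.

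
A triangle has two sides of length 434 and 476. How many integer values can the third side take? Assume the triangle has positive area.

The triangle inequality gives |434 − 476| < c < 434 + 476, i.e. 42 < c < 910.
So c can be any integer from 43 to 909: 867 values.

867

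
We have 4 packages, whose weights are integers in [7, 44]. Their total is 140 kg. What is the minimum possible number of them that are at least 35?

If only k of them are at least 35, the other 4 − k are at most 34, so the total is at most k·44 + (4 − k)·34.
This must reach 140, so k·44 + (4 − k)·34 ≥ 140, giving k ≥ 1.
Exactly 1 works: 1 value at 44 and 3 at 34 total 146; lower one of the high values by 6 (still ≥ 35) to hit 140.

1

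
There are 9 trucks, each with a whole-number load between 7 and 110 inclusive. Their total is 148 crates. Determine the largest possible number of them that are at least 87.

1

With k values at 87 or above and the rest at least 7, the sum is at least 63 + 80k.
Since the sum is 148, we need 80k ≤ 85, i.e. k ≤ 1.
k = 1 is achieved by 1 value at 87 and 8 at 7, total 143; add 5 to one value (staying below 87) to reach 148.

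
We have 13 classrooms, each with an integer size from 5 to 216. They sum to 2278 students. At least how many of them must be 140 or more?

Suppose at most 13 − j of them reach 140; then j values are ≤ 139 and the rest ≤ 216.
The total is then ≤ 139·j + 216·(13 − j) = 2808 − 77j. For this to be ≥ 2278 we need j ≤ 6, so at least 13 − 6 = 7 must reach 140.
Exactly 7 works: 7 values at 216 and 6 at 139 total 2346; lower one of the high values by 68 (still ≥ 140) to hit 2278.

7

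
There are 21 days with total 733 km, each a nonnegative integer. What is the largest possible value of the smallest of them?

The 21 values sum to 733, so their minimum is at most ⌊733/21⌋ = 34.
Achievable: 2 of them at 34 and 19 at 35 total 733.

34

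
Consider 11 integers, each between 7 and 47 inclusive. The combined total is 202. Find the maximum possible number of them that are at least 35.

Suppose k of them are at least 35. Those contribute at least 35 each and the other 11 − k at least 7 each.
So the total is at least 35k + 7(11 − k) = 77 + 28k. This must be ≤ 202, giving k ≤ 4.
k = 4 is achieved by 4 values at 35 and 7 at 7, total 189; add 13 to one value (staying below 35) to reach 202.

4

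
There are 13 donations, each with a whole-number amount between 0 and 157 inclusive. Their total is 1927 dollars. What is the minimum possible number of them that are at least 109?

11

Each value short of 109 is at most 108, costing at least 157 − 108 = 49 against the maximum total of 2041.
We can afford to lose at most 2041 − 1927 = 114, so at most ⌊114/49⌋ = 2 fall short, and at least 11 are ≥ 109.
Exactly 11 works: 11 values at 157 and 2 at 108 total 1943; lower one of the high values by 16 (still ≥ 109) to hit 1927.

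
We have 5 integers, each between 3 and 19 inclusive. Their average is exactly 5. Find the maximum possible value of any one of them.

To make one integer as large as possible, make the other 4 as small as possible.
The total is 5 × 5 = 25.
The other 4 contribute at least 4 × 3 = 12, leaving at most 25 − 12 = 13.
Since 13 ≤ 19, this is achievable: one at 13 and 4 at 3.

13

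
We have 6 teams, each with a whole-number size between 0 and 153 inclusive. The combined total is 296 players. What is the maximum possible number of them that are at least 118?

With k values at 118 or above and the rest at least 0, the sum is at least 0 + 118k.
Since the sum is 296, we need 118k ≤ 296, i.e. k ≤ 2.
k = 2 is achieved by 2 values at 118 and 4 at 0, total 236; add 60 to one value (staying below 118) to reach 296.

2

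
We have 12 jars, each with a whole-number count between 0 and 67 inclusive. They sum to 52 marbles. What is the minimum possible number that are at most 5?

4

If only k of them are at most 5, the other 12 − k are at least 6, so the total is at least (12 − k)·6 + k·0.
This is ≤ 52, so (12 − k)·6 + 0k ≤ 52, which gives k ≥ 4.
Exactly 4 works: 4 values at 0 and 8 at 6 total 48; raise one of the low values by 4 (still ≤ 5) to hit 52.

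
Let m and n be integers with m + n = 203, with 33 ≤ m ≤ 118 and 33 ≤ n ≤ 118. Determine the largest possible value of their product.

With m + n fixed, mn peaks when the two are closest together.
Taking m = 101 and n = 102 (both in [33, 118]) gives mn = 10302.

10302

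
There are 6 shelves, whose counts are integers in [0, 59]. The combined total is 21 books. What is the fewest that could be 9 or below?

4

If only k of them are at most 9, the other 6 − k are at least 10, so the total is at least (6 − k)·10 + k·0.
This is ≤ 21, so (6 − k)·10 + 0k ≤ 21, which gives k ≥ 4.
Exactly 4 works: 4 values at 0 and 2 at 10 total 20; raise one of the low values by 1 (still ≤ 9) to hit 21.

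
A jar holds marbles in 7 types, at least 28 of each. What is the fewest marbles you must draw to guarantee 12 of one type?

78

You could draw 11 of every type without reaching 12 of any — 77 in all.
One more forces 12 of some type, so 77 + 1 = 78.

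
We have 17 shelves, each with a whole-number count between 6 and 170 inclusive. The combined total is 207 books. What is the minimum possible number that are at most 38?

Each value above 38 is at least 39, contributing at least 39 − 6 = 33 above the floor 6.
The sum exceeds the floor total 102 by 105, so at most ⌊105/33⌋ = 3 exceed 38, and at least 14 are ≤ 38.
Exactly 14 works: 14 values at 6 and 3 at 39 total 201; raise one of the low values by 6 (still ≤ 38) to hit 207.

14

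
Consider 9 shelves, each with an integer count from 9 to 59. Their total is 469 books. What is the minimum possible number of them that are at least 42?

Suppose at most 9 − j of them reach 42; then j values are ≤ 41 and the rest ≤ 59.
The total is then ≤ 41·j + 59·(9 − j) = 531 − 18j. For this to be ≥ 469 we need j ≤ 3, so at least 9 − 3 = 6 must reach 42.
Exactly 6 works: 6 values at 59 and 3 at 41 total 477; lower one of the high values by 8 (still ≥ 42) to hit 469.

6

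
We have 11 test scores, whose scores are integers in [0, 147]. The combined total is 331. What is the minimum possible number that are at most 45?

If only k of them are at most 45, the other 11 − k are at least 46, so the total is at least (11 − k)·46 + k·0.
This is ≤ 331, so (11 − k)·46 + 0k ≤ 331, which gives k ≥ 4.
Exactly 4 works: 4 values at 0 and 7 at 46 total 322; raise one of the low values by 9 (still ≤ 45) to hit 331.

4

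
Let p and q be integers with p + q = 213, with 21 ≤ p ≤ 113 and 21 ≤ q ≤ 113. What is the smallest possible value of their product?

For a fixed sum, pq is smallest when p and q are as far apart as possible.
At the endpoint p = 100, q = 213 − 100 = 113, so pq = 100 × 113 = 11300.

11300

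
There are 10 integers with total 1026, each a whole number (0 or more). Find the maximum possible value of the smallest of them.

102

If every one of the 10 were at least 103, the total would be at least 10 × 103 = 1030 > 1026.
Taking 4 copies of 102 and 6 copies of 103 gives exactly 1026, so 102 is attained.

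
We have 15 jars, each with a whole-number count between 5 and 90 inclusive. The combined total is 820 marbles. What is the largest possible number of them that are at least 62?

13

Suppose k of them are at least 62. Those contribute at least 62 each and the other 15 − k at least 5 each.
So the total is at least 62k + 5(15 − k) = 75 + 57k. This must be ≤ 820, giving k ≤ 13.
k = 13 is achieved by 13 values at 62 and 2 at 5, total 816; add 4 to one value (staying below 62) to reach 820.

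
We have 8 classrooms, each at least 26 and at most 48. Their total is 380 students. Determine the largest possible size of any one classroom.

Maximizing one value means minimizing the remaining 7.
The other 7 contribute at least 7 × 26 = 182, leaving at most 380 − 182 = 198.
But each classroom is capped at 48, so the maximum is 48.
Achievable: one at 48 and the other 7 totalling 332, which fits since 7 × 26 ≤ 332 ≤ 7 × 48.

48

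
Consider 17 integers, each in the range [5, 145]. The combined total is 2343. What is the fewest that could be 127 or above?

Suppose at most 17 − j of them reach 127; then j values are ≤ 126 and the rest ≤ 145.
The total is then ≤ 126·j + 145·(17 − j) = 2465 − 19j. For this to be ≥ 2343 we need j ≤ 6, so at least 17 − 6 = 11 must reach 127.
Exactly 11 works: 11 values at 145 and 6 at 126 total 2351; lower one of the high values by 8 (still ≥ 127) to hit 2343.

11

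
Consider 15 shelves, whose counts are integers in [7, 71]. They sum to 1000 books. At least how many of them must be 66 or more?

Each value short of 66 is at most 65, costing at least 71 − 65 = 6 against the maximum total of 1065.
We can afford to lose at most 1065 − 1000 = 65, so at most ⌊65/6⌋ = 10 fall short, and at least 5 are ≥ 66.
Exactly 5 works: 5 values at 71 and 10 at 65 total 1005; lower one of the high values by 5 (still ≥ 66) to hit 1000.

5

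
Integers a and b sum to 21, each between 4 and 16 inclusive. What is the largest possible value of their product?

ab = a(21 − a) is maximized when a is as near 21/2 as the bounds allow.
Taking a = 10 and b = 11 (both in [4, 16]) gives ab = 110.

110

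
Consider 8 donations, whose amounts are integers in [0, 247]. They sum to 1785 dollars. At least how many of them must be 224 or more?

Suppose at most 8 − j of them reach 224; then j values are ≤ 223 and the rest ≤ 247.
The total is then ≤ 223·j + 247·(8 − j) = 1976 − 24j. For this to be ≥ 1785 we need j ≤ 7, so at least 8 − 7 = 1 must reach 224.
Exactly 1 works: 1 value at 247 and 7 at 223 total 1808; lower one of the high values by 23 (still ≥ 224) to hit 1785.

1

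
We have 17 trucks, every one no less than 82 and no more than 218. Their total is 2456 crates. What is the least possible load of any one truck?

To make one truck as small as possible, make the other 16 as large as possible.
The other 16 can take up 16 × 218 = 3488 ≥ 2456 − 82, so one truck can sit at its floor of 82.
Achievable: one at 82 and the other 16 totalling 2374, which fits since 16 × 82 ≤ 2374 ≤ 16 × 218.

82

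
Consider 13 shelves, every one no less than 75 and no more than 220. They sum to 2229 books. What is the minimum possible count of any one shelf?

To make one shelf as small as possible, make the other 12 as large as possible.
The other 12 can take up 12 × 220 = 2640 ≥ 2229 − 75, so one shelf can sit at its floor of 75.
Achievable: one at 75 and the other 12 totalling 2154, which fits since 12 × 75 ≤ 2154 ≤ 12 × 220.

75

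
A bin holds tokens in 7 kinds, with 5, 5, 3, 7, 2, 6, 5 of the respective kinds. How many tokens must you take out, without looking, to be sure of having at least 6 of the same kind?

In the worst case you take as many as possible of each kind without reaching 6: 5 + 5 + 3 + 5 + 2 + 5 + 5 = 30.
The next one must give 6 of some kind, so 30 + 1 = 31.

31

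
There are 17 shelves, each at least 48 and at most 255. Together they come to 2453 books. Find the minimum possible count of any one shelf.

48

To make one shelf as small as possible, make the other 16 as large as possible.
The other 16 can take up 16 × 255 = 4080 ≥ 2453 − 48, so one shelf can sit at its floor of 48.
Achievable: one at 48 and the other 16 totalling 2405, which fits since 16 × 48 ≤ 2405 ≤ 16 × 255.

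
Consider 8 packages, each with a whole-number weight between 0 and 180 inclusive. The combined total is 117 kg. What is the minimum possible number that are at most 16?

2

If only k of them are at most 16, the other 8 − k are at least 17, so the total is at least (8 − k)·17 + k·0.
This is ≤ 117, so (8 − k)·17 + 0k ≤ 117, which gives k ≥ 2.
Exactly 2 works: 2 values at 0 and 6 at 17 total 102; raise one of the low values by 15 (still ≤ 16) to hit 117.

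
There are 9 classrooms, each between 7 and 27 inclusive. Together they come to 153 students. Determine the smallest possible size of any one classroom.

Minimizing one value means maximizing the remaining 8.
The other 8 can take up 8 × 27 = 216 ≥ 153 − 7, so one classroom can sit at its floor of 7.
Achievable: one at 7 and the other 8 totalling 146, which fits since 8 × 7 ≤ 146 ≤ 8 × 27.

7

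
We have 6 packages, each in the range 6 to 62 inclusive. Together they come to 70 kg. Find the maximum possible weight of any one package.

40

Maximizing one value means minimizing the remaining 5.
The other 5 contribute at least 5 × 6 = 30, leaving at most 70 − 30 = 40.
Since 40 ≤ 62, this is achievable: one at 40 and 5 at 6.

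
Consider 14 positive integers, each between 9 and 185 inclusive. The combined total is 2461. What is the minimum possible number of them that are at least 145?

Each value short of 145 is at most 144, costing at least 185 − 144 = 41 against the maximum total of 2590.
We can afford to lose at most 2590 − 2461 = 129, so at most ⌊129/41⌋ = 3 fall short, and at least 11 are ≥ 145.
Exactly 11 works: 11 values at 185 and 3 at 144 total 2467; lower one of the high values by 6 (still ≥ 145) to hit 2461.

11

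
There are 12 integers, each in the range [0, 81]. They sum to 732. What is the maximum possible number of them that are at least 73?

10

Suppose k of them are at least 73. Those contribute at least 73 each and the other 12 − k at least 0 each.
So the total is at least 73k + 0(12 − k) = 0 + 73k. This must be ≤ 732, giving k ≤ 10.
k = 10 is achieved by 10 values at 73 and 2 at 0, total 730; add 2 to one value (staying below 73) to reach 732.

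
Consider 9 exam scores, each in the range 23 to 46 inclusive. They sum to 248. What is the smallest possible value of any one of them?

23

Minimizing one value means maximizing the remaining 8.
The other 8 can take up 8 × 46 = 368 ≥ 248 − 23, so one score can sit at its floor of 23.
Achievable: one at 23 and the other 8 totalling 225, which fits since 8 × 23 ≤ 225 ≤ 8 × 46.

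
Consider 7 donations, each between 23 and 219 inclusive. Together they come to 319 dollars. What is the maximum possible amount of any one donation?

To make one donation as large as possible, make the other 6 as small as possible.
The other 6 contribute at least 6 × 23 = 138, leaving at most 319 − 138 = 181.
Since 181 ≤ 219, this is achievable: one at 181 and 6 at 23.

181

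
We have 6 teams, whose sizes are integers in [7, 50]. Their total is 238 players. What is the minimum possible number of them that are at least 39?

1

Each value short of 39 is at most 38, costing at least 50 − 38 = 12 against the maximum total of 300.
We can afford to lose at most 300 − 238 = 62, so at most ⌊62/12⌋ = 5 fall short, and at least 1 are ≥ 39.
Exactly 1 works: 1 value at 50 and 5 at 38 total 240; lower one of the high values by 2 (still ≥ 39) to hit 238.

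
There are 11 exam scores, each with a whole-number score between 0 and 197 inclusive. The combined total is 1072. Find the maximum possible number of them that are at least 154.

With k values at 154 or above and the rest at least 0, the sum is at least 0 + 154k.
Since the sum is 1072, we need 154k ≤ 1072, i.e. k ≤ 6.
k = 6 is achieved by 6 values at 154 and 5 at 0, total 924; add 148 to one value (staying below 154) to reach 1072.

6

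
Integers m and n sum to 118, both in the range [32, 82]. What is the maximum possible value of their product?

With m + n fixed, mn peaks when the two are closest together.
Taking m = 59 and n = 59 (both in [32, 82]) gives mn = 3481.

3481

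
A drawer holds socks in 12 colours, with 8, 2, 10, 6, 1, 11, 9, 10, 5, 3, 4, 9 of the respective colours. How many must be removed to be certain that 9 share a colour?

70

In the worst case you take as many as possible of each colour without reaching 9: 8 + 2 + 8 + 6 + 1 + 8 + 8 + 8 + 5 + 3 + 4 + 8 = 69.
The next one must give 9 of some colour, so 69 + 1 = 70.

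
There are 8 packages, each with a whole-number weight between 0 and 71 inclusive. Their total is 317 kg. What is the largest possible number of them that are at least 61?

With k values at 61 or above and the rest at least 0, the sum is at least 0 + 61k.
Since the sum is 317, we need 61k ≤ 317, i.e. k ≤ 5.
k = 5 is achieved by 5 values at 61 and 3 at 0, total 305; add 12 to one value (staying below 61) to reach 317.

5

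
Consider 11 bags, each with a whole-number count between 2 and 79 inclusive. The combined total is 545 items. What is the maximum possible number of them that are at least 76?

With k values at 76 or above and the rest at least 2, the sum is at least 22 + 74k.
Since the sum is 545, we need 74k ≤ 523, i.e. k ≤ 7.
k = 7 is achieved by 7 values at 76 and 4 at 2, total 540; add 5 to one value (staying below 76) to reach 545.

7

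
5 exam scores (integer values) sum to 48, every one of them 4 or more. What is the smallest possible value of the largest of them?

The 5 values sum to 48, so their maximum is at least ⌈48/5⌉ = 10.
Equality holds with 3 values of 10 and 2 values of 9.

10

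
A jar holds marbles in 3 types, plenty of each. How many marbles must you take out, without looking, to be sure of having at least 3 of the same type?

You could draw 2 of every type without reaching 3 of any — 6 in all.
One more forces 3 of some type, so 6 + 1 = 7.

7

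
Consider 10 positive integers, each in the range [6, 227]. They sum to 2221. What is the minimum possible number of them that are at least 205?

If only k of them are at least 205, the other 10 − k are at most 204, so the total is at most k·227 + (10 − k)·204.
This must reach 2221, so k·227 + (10 − k)·204 ≥ 2221, giving k ≥ 8.
Exactly 8 works: 8 values at 227 and 2 at 204 total 2224; lower one of the high values by 3 (still ≥ 205) to hit 2221.

8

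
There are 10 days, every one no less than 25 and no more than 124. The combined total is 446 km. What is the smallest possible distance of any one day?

To make one day as small as possible, make the other 9 as large as possible.
The other 9 can take up 9 × 124 = 1116 ≥ 446 − 25, so one day can sit at its floor of 25.
Achievable: one at 25 and the other 9 totalling 421, which fits since 9 × 25 ≤ 421 ≤ 9 × 124.

25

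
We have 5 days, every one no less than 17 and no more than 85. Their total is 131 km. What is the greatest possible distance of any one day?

Maximizing one value means minimizing the remaining 4.
The other 4 contribute at least 4 × 17 = 68, leaving at most 131 − 68 = 63.
Since 63 ≤ 85, this is achievable: one at 63 and 4 at 17.

63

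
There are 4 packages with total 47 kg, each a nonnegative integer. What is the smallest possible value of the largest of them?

12

Some value must be at least ⌈47/4⌉ = 12, since 4 × 11 = 44 < 47.
Taking 1 copy of 11 and 3 copies of 12 gives exactly 47, so 12 is attained.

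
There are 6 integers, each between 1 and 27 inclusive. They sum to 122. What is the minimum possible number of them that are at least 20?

Each value short of 20 is at most 19, costing at least 27 − 19 = 8 against the maximum total of 162.
We can afford to lose at most 162 − 122 = 40, so at most ⌊40/8⌋ = 5 fall short, and at least 1 are ≥ 20.
Exactly 1 works: 1 value at 27 and 5 at 19 total 122.

1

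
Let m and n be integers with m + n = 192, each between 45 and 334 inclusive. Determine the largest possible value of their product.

For a fixed sum, the product mn is largest when m and n are as close as possible.
Taking m = 96 and n = 96 (both in [45, 334]) gives mn = 9216.

9216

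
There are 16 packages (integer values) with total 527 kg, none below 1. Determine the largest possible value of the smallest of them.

The 16 values sum to 527, so their minimum is at most ⌊527/16⌋ = 32.
Taking 1 copy of 32 and 15 copies of 33 gives exactly 527, so 32 is attained.

32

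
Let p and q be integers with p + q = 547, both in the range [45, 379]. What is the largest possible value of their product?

74802

With p + q fixed, pq peaks when the two are closest together.
Taking p = 273 and q = 274 (both in [45, 379]) gives pq = 74802.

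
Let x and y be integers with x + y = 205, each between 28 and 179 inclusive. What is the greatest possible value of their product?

With x + y fixed, xy peaks when the two are closest together.
Taking x = 102 and y = 103 (both in [28, 179]) gives xy = 10506.

10506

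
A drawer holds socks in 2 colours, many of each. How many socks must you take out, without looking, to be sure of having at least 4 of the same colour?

You could draw 3 of every colour without reaching 4 of any — 6 in all.
One more forces 4 of some colour, so 6 + 1 = 7.

7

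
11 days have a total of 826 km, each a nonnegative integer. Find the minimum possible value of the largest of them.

The 11 values sum to 826, so their maximum is at least ⌈826/11⌉ = 76.
Achievable: 1 of them at 76 and 10 at 75 total 826.

76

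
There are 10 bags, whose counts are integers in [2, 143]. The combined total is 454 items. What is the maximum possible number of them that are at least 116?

Suppose k of them are at least 116. Those contribute at least 116 each and the other 10 − k at least 2 each.
So the total is at least 116k + 2(10 − k) = 20 + 114k. This must be ≤ 454, giving k ≤ 3.
k = 3 is achieved by 3 values at 116 and 7 at 2, total 362; add 92 to one value (staying below 116) to reach 454.

3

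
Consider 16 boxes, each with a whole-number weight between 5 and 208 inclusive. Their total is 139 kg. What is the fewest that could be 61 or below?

15

Let j be the number exceeding 61. Then the total is ≥ 62·j + 5·(16 − j) = 80 + 57j.
So 57j ≤ 59 and j ≤ 1; hence at least 16 − 1 = 15 are ≤ 61.
Exactly 15 works: 15 values at 5 and 1 at 62 total 137; raise one of the low values by 2 (still ≤ 61) to hit 139.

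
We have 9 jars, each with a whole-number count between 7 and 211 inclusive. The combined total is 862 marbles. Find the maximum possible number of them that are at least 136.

With k values at 136 or above and the rest at least 7, the sum is at least 63 + 129k.
Since the sum is 862, we need 129k ≤ 799, i.e. k ≤ 6.
k = 6 is achieved by 6 values at 136 and 3 at 7, total 837; add 25 to one value (staying below 136) to reach 862.

6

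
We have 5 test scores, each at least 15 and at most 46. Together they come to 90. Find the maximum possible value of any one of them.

Maximizing one value means minimizing the remaining 4.
The other 4 contribute at least 4 × 15 = 60, leaving at most 90 − 60 = 30.
Since 30 ≤ 46, this is achievable: one at 30 and 4 at 15.

30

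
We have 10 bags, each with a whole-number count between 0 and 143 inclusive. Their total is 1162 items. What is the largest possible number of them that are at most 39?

Suppose k of them are at most 39. Those contribute at most 39 each and the rest at most 143 each.
So the total is at most 39k + 143(10 − k) = 1430 − 104k. This must still be ≥ 1162, so k ≤ 2.
k = 2 is achieved by 2 values at 39 and 8 at 143, total 1222; lower one of the 143's by 60 (still > 39) to reach 1162.

2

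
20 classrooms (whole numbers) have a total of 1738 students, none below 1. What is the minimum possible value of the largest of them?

Some value must be at least ⌈1738/20⌉ = 87, since 20 × 86 = 1720 < 1738.
Taking 2 copies of 86 and 18 copies of 87 gives exactly 1738, so 87 is attained.

87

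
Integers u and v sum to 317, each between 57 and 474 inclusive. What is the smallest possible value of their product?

Since u + v is fixed, pushing one of them to its bound minimizes the product.
The extreme feasible split is u = 57, v = 260, giving uv = 14820.

14820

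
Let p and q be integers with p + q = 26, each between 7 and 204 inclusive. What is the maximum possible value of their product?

169

For a fixed sum, the product pq is largest when p and q are as close as possible.
Taking p = 13 and q = 13 (both in [7, 204]) gives pq = 169.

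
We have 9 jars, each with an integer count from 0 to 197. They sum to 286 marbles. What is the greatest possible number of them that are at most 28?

Suppose k of them are at most 28. Those contribute at most 28 each and the rest at most 197 each.
So the total is at most 28k + 197(9 − k) = 1773 − 169k. This must still be ≥ 286, so k ≤ 8.
k = 8 is achieved by 8 values at 28 and 1 at 197, total 421; lower one of the 197's by 135 (still > 28) to reach 286.

8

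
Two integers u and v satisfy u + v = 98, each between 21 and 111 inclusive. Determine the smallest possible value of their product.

1617

Since u + v is fixed, pushing one of them to its bound minimizes the product.
At the endpoint u = 21, v = 98 − 21 = 77, so uv = 21 × 77 = 1617.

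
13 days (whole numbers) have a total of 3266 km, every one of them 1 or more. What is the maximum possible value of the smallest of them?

251

The average is 3266/13 < 252, so some value is ≤ 251.
Achievable: 10 of them at 251 and 3 at 252 total 3266.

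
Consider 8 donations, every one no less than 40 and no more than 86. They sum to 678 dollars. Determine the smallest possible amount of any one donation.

To make one donation as small as possible, make the other 7 as large as possible.
The other 7 contribute at most 7 × 86 = 602, leaving at least 678 − 602 = 76.
Since 76 ≥ 40, this is achievable: one at 76 and 7 at 86.

76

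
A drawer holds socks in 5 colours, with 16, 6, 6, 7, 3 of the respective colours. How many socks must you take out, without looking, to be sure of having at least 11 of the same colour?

33

In the worst case you take as many as possible of each colour without reaching 11: 10 + 6 + 6 + 7 + 3 = 32.
The next one must give 11 of some colour, so 32 + 1 = 33.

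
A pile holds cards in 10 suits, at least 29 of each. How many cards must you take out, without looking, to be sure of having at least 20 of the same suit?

In the worst case you draw 19 of each of the 10 suits: 10 × 19 = 190.
One more forces 20 of some suit, so 190 + 1 = 191.

191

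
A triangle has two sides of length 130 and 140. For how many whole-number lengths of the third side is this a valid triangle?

259

The triangle inequality gives |130 − 140| < c < 130 + 140, i.e. 10 < c < 270.
So c can be any integer from 11 to 269: 259 values.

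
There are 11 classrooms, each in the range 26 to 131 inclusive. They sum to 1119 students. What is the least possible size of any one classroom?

To make one classroom as small as possible, make the other 10 as large as possible.
The other 10 can take up 10 × 131 = 1310 ≥ 1119 − 26, so one classroom can sit at its floor of 26.
Achievable: one at 26 and the other 10 totalling 1093, which fits since 10 × 26 ≤ 1093 ≤ 10 × 131.

26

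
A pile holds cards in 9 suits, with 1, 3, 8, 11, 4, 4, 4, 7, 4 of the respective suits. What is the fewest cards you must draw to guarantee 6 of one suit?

36

In the worst case you take as many as possible of each suit without reaching 6: 1 + 3 + 5 + 5 + 4 + 4 + 4 + 5 + 4 = 35.
The next one must give 6 of some suit, so 35 + 1 = 36.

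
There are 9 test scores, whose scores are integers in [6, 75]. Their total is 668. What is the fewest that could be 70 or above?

8

Suppose at most 9 − j of them reach 70; then j values are ≤ 69 and the rest ≤ 75.
The total is then ≤ 69·j + 75·(9 − j) = 675 − 6j. For this to be ≥ 668 we need j ≤ 1, so at least 9 − 1 = 8 must reach 70.
Exactly 8 works: 8 values at 75 and 1 at 69 total 669; lower one of the high values by 1 (still ≥ 70) to hit 668.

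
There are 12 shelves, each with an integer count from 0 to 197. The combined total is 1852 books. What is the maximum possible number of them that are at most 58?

Suppose k of them are at most 58. Those contribute at most 58 each and the rest at most 197 each.
So the total is at most 58k + 197(12 − k) = 2364 − 139k. This must still be ≥ 1852, so k ≤ 3.
k = 3 is achieved by 3 values at 58 and 9 at 197, total 1947; lower one of the 197's by 95 (still > 58) to reach 1852.

3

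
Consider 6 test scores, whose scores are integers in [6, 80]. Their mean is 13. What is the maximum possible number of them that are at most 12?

5

The total is 6 × 13 = 78.
Suppose k of them are at most 12. Those contribute at most 12 each and the rest at most 80 each.
So the total is at most 12k + 80(6 − k) = 480 − 68k. This must still be ≥ 78, so k ≤ 5.
k = 5 is achieved by 5 values at 12 and 1 at 80, total 140; lower one of the 80's by 62 (still > 12) to reach 78.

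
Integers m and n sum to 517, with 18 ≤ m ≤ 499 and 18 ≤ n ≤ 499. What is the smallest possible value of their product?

mn = m(517 − m) is concave in m, so over [18, 499] it is minimized at an endpoint.
At the endpoint m = 18, n = 517 − 18 = 499, so mn = 18 × 499 = 8982.

8982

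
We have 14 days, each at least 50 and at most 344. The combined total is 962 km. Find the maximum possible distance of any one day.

To make one day as large as possible, make the other 13 as small as possible.
The other 13 contribute at least 13 × 50 = 650, leaving at most 962 − 650 = 312.
Since 312 ≤ 344, this is achievable: one at 312 and 13 at 50.

312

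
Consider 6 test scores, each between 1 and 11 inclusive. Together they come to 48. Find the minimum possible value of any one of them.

1

Minimizing one value means maximizing the remaining 5.
The other 5 can take up 5 × 11 = 55 ≥ 48 − 1, so one score can sit at its floor of 1.
Achievable: one at 1 and the other 5 totalling 47, which fits since 5 × 1 ≤ 47 ≤ 5 × 11.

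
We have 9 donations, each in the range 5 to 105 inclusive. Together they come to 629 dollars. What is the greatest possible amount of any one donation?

Maximizing one value means minimizing the remaining 8.
The other 8 contribute at least 8 × 5 = 40, leaving at most 629 − 40 = 589.
But each donation is capped at 105, so the maximum is 105.
Achievable: one at 105 and the other 8 totalling 524, which fits since 8 × 5 ≤ 524 ≤ 8 × 105.

105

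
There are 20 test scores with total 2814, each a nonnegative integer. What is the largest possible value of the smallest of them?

If every one of the 20 were at least 141, the total would be at least 20 × 141 = 2820 > 2814.
Equality holds with 6 values of 140 and 14 values of 141.

140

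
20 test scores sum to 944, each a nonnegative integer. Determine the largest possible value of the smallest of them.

47

The average is 944/20 < 48, so some value is ≤ 47.
Achievable: 16 of them at 47 and 4 at 48 total 944.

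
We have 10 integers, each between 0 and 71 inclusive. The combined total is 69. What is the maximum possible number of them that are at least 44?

1

If k of the values are ≥ 44, the total is ≥ 44k + 0(10 − k).
Setting 44k + 0(10 − k) ≤ 69 gives 44k ≤ 69, so k ≤ 1.
k = 1 is achieved by 1 value at 44 and 9 at 0, total 44; add 25 to one value (staying below 44) to reach 69.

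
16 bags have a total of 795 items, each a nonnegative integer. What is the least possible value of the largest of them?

Some value must be at least ⌈795/16⌉ = 50, since 16 × 49 = 784 < 795.
Equality holds with 11 values of 50 and 5 values of 49.

50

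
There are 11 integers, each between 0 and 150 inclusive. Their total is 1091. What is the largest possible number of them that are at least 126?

Suppose k of them are at least 126. Those contribute at least 126 each and the other 11 − k at least 0 each.
So the total is at least 126k + 0(11 − k) = 0 + 126k. This must be ≤ 1091, giving k ≤ 8.
k = 8 is achieved by 8 values at 126 and 3 at 0, total 1008; add 83 to one value (staying below 126) to reach 1091.

8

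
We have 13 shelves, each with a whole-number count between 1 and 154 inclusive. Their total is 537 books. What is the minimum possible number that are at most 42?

Let j be the number exceeding 42. Then the total is ≥ 43·j + 1·(13 − j) = 13 + 42j.
So 42j ≤ 524 and j ≤ 12; hence at least 13 − 12 = 1 are ≤ 42.
Exactly 1 works: 1 value at 1 and 12 at 43 total 517; raise one of the low values by 20 (still ≤ 42) to hit 537.

1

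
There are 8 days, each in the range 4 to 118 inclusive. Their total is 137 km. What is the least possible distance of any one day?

4

To make one day as small as possible, make the other 7 as large as possible.
The other 7 can take up 7 × 118 = 826 ≥ 137 − 4, so one day can sit at its floor of 4.
Achievable: one at 4 and the other 7 totalling 133, which fits since 7 × 4 ≤ 133 ≤ 7 × 118.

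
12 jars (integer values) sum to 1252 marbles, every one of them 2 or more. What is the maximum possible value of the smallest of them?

104

The average is 1252/12 < 105, so some value is ≤ 104.
Taking 8 copies of 104 and 4 copies of 105 gives exactly 1252, so 104 is attained.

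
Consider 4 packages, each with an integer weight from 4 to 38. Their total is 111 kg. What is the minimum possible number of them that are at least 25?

2

If only k of them are at least 25, the other 4 − k are at most 24, so the total is at most k·38 + (4 − k)·24.
This must reach 111, so k·38 + (4 − k)·24 ≥ 111, giving k ≥ 2.
Exactly 2 works: 2 values at 38 and 2 at 24 total 124; lower one of the high values by 13 (still ≥ 25) to hit 111.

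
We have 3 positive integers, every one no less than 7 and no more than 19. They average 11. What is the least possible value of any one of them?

7

To make one integer as small as possible, make the other 2 as large as possible.
The total is 3 × 11 = 33.
The other 2 can take up 2 × 19 = 38 ≥ 33 − 7, so one integer can sit at its floor of 7.
Achievable: one at 7 and the other 2 totalling 26, which fits since 2 × 7 ≤ 26 ≤ 2 × 19.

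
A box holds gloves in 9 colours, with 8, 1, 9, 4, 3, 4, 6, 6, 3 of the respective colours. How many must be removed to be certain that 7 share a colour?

In the worst case you take as many as possible of each colour without reaching 7: 6 + 1 + 6 + 4 + 3 + 4 + 6 + 6 + 3 = 39.
The next one must give 7 of some colour, so 39 + 1 = 40.

40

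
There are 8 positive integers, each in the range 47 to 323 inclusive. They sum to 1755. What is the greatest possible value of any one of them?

323

Maximizing one value means minimizing the remaining 7.
The other 7 contribute at least 7 × 47 = 329, leaving at most 1755 − 329 = 1426.
But each integer is capped at 323, so the maximum is 323.
Achievable: one at 323 and the other 7 totalling 1432, which fits since 7 × 47 ≤ 1432 ≤ 7 × 323.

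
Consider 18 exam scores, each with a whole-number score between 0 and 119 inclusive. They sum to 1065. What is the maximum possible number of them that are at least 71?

Suppose k of them are at least 71. Those contribute at least 71 each and the other 18 − k at least 0 each.
So the total is at least 71k + 0(18 − k) = 0 + 71k. This must be ≤ 1065, giving k ≤ 15.
k = 15 is achieved by 15 values at 71 and 3 at 0, total 1065.

15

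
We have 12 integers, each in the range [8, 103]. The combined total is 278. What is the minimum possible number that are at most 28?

4

Let j be the number exceeding 28. Then the total is ≥ 29·j + 8·(12 − j) = 96 + 21j.
So 21j ≤ 182 and j ≤ 8; hence at least 12 − 8 = 4 are ≤ 28.
Exactly 4 works: 4 values at 8 and 8 at 29 total 264; raise one of the low values by 14 (still ≤ 28) to hit 278.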